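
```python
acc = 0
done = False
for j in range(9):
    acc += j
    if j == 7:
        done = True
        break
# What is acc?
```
Trace:
  acc=0
  acc=0, done=False
  acc=0, done=False, j=0
  acc=1, done=False, j=1
  acc=3, done=False, j=2
  acc=6, done=False, j=3
  acc=10, done=False, j=4
  acc=15, done=False, j=5
  acc=21, done=False, j=6
  acc=28, done=True, j=7

Final answer: 28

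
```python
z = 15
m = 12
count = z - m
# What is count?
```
Trace:
  z=15
  z=15, m=12
  z=15, m=12, count=3

Final answer: 3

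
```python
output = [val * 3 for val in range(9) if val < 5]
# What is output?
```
Trace:
  val=0
  val=1
  val=2
  val=3
  val=4
  val=5
  val=6
  val=7
  val=8
  output=[0, 3, 6, 9, 12]

Final answer: [0, 3, 6, 9, 12]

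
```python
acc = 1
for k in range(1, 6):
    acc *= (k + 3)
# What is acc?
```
Trace:
  acc=1
  acc=4, k=1
  acc=20, k=2
  acc=120, k=3
  acc=840, k=4
  acc=6720, k=5

Final answer: 6720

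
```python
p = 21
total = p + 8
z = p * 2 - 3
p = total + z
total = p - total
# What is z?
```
Trace:
  p=21
  p=21, total=29
  p=21, total=29, z=39
  p=68, total=29, z=39
  p=68, total=39, z=39

Final answer: 39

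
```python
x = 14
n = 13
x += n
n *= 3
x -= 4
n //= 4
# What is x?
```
Trace:
  x=14
  x=14, n=13
  x=27, n=13
  x=27, n=39
  x=23, n=39
  x=23, n=9

Final answer: 23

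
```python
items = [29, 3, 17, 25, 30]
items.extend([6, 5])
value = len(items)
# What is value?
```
Trace:
  items=[29, 3, 17, 25, 30]
  items=[29, 3, 17, 25, 30, 6, 5]
  items=[29, 3, 17, 25, 30, 6, 5], value=7

Final answer: 7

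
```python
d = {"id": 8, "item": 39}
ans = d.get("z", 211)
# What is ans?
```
Trace:
  d={'id': 8, 'item': 39}
  d={'id': 8, 'item': 39}, ans=211

Final answer: 211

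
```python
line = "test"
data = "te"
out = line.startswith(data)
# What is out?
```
Trace:
  line='test'
  line='test', data='te'
  line='test', data='te', out=True

Final answer: True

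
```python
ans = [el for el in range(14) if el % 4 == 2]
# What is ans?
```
Trace:
  el=0
  el=1
  el=2
  el=3
  el=4
  el=5
  el=6
  el=7
  el=8
  el=9
  el=10
  el=11
  el=12
  el=13
  ans=[2, 6, 10]

Final answer: [2, 6, 10]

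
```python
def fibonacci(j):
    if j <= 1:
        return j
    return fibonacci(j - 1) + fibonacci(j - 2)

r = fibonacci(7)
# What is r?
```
Call trace (a repeated sub-call is expanded the first time; later identical calls just restate its return value):
fibonacci(j=7)
  fibonacci(j=6)
    fibonacci(j=5)
      fibonacci(j=4)
        fibonacci(j=3)
          fibonacci(j=2)
            fibonacci(j=1)
            -> return 1
            fibonacci(j=0)
            -> return 0
          -> return 1
          fibonacci(j=1)
          -> return 1
        -> return 2
        fibonacci(j=2) -> return 1  (same call as traced above)
      -> return 3
      fibonacci(j=3) -> return 2  (same call as traced above)
    -> return 5
    fibonacci(j=4) -> return 3  (same call as traced above)
  -> return 8
  fibonacci(j=5) -> return 5  (same call as traced above)
-> return 13

Final answer: 13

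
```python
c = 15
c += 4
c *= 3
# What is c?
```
Trace:
  c=15
  c=19
  c=57

Final answer: 57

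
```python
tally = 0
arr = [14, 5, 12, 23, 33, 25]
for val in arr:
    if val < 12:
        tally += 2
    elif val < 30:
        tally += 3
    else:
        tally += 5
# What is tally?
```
Trace:
  tally=0
  tally=3, val=14
  tally=5, val=5
  tally=8, val=12
  tally=11, val=23
  tally=16, val=33
  tally=19, val=25

Final answer: 19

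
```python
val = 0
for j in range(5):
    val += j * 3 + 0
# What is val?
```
Trace:
  val=0
  val=0, j=0
  val=3, j=1
  val=9, j=2
  val=18, j=3
  val=30, j=4

Final answer: 30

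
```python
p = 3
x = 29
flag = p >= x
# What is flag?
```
Trace:
  p=3
  p=3, x=29
  p=3, x=29, flag=False

Final answer: False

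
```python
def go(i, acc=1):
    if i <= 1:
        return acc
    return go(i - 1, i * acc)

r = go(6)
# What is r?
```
Call trace:
go(i=6, acc=1)
  go(i=5, acc=6)
    go(i=4, acc=30)
      go(i=3, acc=120)
        go(i=2, acc=360)
          go(i=1, acc=720)
          -> return 720
        -> return 720
      -> return 720
    -> return 720
  -> return 720
-> return 720

Final answer: 720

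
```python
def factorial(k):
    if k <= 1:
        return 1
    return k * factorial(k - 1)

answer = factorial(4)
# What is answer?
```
Call trace:
factorial(k=4)
  factorial(k=3)
    factorial(k=2)
      factorial(k=1)
      -> return 1
    -> return 2
  -> return 6
-> return 24

Final answer: 24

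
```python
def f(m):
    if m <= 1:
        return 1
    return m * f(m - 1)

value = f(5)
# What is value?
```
Call trace:
f(m=5)
  f(m=4)
    f(m=3)
      f(m=2)
        f(m=1)
        -> return 1
      -> return 2
    -> return 6
  -> return 24
-> return 120

Final answer: 120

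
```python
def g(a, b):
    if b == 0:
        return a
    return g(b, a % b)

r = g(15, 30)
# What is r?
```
Call trace:
g(a=15, b=30)
  g(a=30, b=15)
    g(a=15, b=0)
    -> return 15
  -> return 15
-> return 15

Final answer: 15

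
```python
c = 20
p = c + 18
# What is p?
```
Trace:
  c=20
  c=20, p=38

Final answer: 38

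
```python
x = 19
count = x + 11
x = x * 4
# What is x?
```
Trace:
  x=19
  x=19, count=30
  x=76, count=30

Final answer: 76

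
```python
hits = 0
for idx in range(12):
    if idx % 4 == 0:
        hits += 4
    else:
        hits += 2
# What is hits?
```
Trace:
  hits=0
  hits=4, idx=0
  hits=6, idx=1
  hits=8, idx=2
  hits=10, idx=3
  hits=14, idx=4
  hits=16, idx=5
  hits=18, idx=6
  hits=20, idx=7
  hits=24, idx=8
  hits=26, idx=9
  hits=28, idx=10
  hits=30, idx=11

Final answer: 30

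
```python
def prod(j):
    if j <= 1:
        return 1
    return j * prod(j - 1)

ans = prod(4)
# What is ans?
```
Call trace:
prod(j=4)
  prod(j=3)
    prod(j=2)
      prod(j=1)
      -> return 1
    -> return 2
  -> return 6
-> return 24

Final answer: 24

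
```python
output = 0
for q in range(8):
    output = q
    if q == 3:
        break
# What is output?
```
Trace:
  output=0
  output=0, q=0
  output=1, q=1
  output=2, q=2
  output=3, q=3

Final answer: 3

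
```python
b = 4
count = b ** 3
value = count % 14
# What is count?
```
Trace:
  b=4
  b=4, count=64
  b=4, count=64, value=8

Final answer: 64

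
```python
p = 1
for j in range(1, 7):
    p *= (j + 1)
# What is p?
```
Trace:
  p=1
  p=2, j=1
  p=6, j=2
  p=24, j=3
  p=120, j=4
  p=720, j=5
  p=5040, j=6

Final answer: 5040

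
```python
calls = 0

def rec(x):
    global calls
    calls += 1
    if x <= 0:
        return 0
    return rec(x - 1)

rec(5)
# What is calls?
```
Call trace:
rec(x=5)
  rec(x=4)
    rec(x=3)
      rec(x=2)
        rec(x=1)
          rec(x=0)
          -> return 0
        -> return 0
      -> return 0
    -> return 0
  -> return 0
-> return 0

calls is incremented once per call. rec is entered once for each x = 5, 4, 3, 2, 1, 0 (the x <= 0 call returns without recursing), i.e. 5 + 1 calls.
calls = 6

Final answer: 6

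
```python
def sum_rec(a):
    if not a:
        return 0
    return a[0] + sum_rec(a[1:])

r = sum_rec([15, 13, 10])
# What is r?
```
Call trace:
sum_rec(a=[15, 13, 10])
  sum_rec(a=[13, 10])
    sum_rec(a=[10])
      sum_rec(a=[])
      -> return 0
    -> return 10
  -> return 23
-> return 38

Final answer: 38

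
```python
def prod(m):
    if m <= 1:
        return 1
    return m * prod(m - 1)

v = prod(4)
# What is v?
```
Call trace:
prod(m=4)
  prod(m=3)
    prod(m=2)
      prod(m=1)
      -> return 1
    -> return 2
  -> return 6
-> return 24

Final answer: 24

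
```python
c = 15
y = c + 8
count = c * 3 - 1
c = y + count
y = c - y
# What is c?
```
Trace:
  c=15
  c=15, y=23
  c=15, y=23, count=44
  c=67, y=23, count=44
  c=67, y=44, count=44

Final answer: 67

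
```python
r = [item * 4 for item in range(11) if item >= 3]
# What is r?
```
Trace:
  item=0
  item=1
  item=2
  item=3
  item=4
  item=5
  item=6
  item=7
  item=8
  item=9
  item=10
  r=[12, 16, 20, 24, 28, 32, 36, 40]

Final answer: [12, 16, 20, 24, 28, 32, 36, 40]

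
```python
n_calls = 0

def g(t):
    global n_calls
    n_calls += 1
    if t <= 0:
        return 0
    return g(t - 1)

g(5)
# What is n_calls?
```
Call trace:
g(t=5)
  g(t=4)
    g(t=3)
      g(t=2)
        g(t=1)
          g(t=0)
          -> return 0
        -> return 0
      -> return 0
    -> return 0
  -> return 0
-> return 0

n_calls is incremented once per call. g is entered once for each t = 5, 4, 3, 2, 1, 0 (the t <= 0 call returns without recursing), i.e. 5 + 1 calls.
n_calls = 6

Final answer: 6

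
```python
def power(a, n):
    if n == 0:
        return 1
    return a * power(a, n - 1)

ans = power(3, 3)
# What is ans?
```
Call trace:
power(a=3, n=3)
  power(a=3, n=2)
    power(a=3, n=1)
      power(a=3, n=0)
      -> return 1
    -> return 3
  -> return 9
-> return 27

Final answer: 27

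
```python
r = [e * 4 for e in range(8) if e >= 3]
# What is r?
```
Trace:
  e=0
  e=1
  e=2
  e=3
  e=4
  e=5
  e=6
  e=7
  r=[12, 16, 20, 24, 28]

Final answer: [12, 16, 20, 24, 28]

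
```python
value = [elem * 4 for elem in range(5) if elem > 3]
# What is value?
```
Trace:
  elem=0
  elem=1
  elem=2
  elem=3
  elem=4
  value=[16]

Final answer: [16]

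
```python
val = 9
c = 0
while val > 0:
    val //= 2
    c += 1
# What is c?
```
Trace:
  val=9
  val=9, c=0
  val=4, c=1
  val=2, c=2
  val=1, c=3
  val=0, c=4

Final answer: 4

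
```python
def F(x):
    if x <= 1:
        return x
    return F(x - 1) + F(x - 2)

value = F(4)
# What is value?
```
Call trace (a repeated sub-call is expanded the first time; later identical calls just restate its return value):
F(x=4)
  F(x=3)
    F(x=2)
      F(x=1)
      -> return 1
      F(x=0)
      -> return 0
    -> return 1
    F(x=1)
    -> return 1
  -> return 2
  F(x=2) -> return 1  (same call as traced above)
-> return 3

Final answer: 3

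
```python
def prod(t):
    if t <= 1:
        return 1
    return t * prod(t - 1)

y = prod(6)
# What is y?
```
Call trace:
prod(t=6)
  prod(t=5)
    prod(t=4)
      prod(t=3)
        prod(t=2)
          prod(t=1)
          -> return 1
        -> return 2
      -> return 6
    -> return 24
  -> return 120
-> return 720

Final answer: 720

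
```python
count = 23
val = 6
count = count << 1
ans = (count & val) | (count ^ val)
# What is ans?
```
Trace:
  count=23
  count=23, val=6
  count=46, val=6
  count=46, val=6, ans=46

Final answer: 46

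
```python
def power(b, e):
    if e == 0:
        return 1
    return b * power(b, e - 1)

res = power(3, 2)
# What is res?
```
Call trace:
power(b=3, e=2)
  power(b=3, e=1)
    power(b=3, e=0)
    -> return 1
  -> return 3
-> return 9

Final answer: 9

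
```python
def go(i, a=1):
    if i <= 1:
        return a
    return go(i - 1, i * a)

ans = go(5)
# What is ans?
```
Call trace:
go(i=5, a=1)
  go(i=4, a=5)
    go(i=3, a=20)
      go(i=2, a=60)
        go(i=1, a=120)
        -> return 120
      -> return 120
    -> return 120
  -> return 120
-> return 120

Final answer: 120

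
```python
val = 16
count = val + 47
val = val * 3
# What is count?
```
Trace:
  val=16
  val=16, count=63
  val=48, count=63

Final answer: 63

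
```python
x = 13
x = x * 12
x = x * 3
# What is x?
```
Trace:
  x=13
  x=156
  x=468

Final answer: 468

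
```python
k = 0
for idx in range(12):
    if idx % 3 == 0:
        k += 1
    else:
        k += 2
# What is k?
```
Trace:
  k=0
  k=1, idx=0
  k=3, idx=1
  k=5, idx=2
  k=6, idx=3
  k=8, idx=4
  k=10, idx=5
  k=11, idx=6
  k=13, idx=7
  k=15, idx=8
  k=16, idx=9
  k=18, idx=10
  k=20, idx=11

Final answer: 20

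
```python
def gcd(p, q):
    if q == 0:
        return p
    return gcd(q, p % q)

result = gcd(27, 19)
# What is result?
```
Call trace:
gcd(p=27, q=19)
  gcd(p=19, q=8)
    gcd(p=8, q=3)
      gcd(p=3, q=2)
        gcd(p=2, q=1)
          gcd(p=1, q=0)
          -> return 1
        -> return 1
      -> return 1
    -> return 1
  -> return 1
-> return 1

Final answer: 1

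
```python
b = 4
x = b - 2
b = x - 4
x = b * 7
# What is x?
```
Trace:
  b=4
  b=4, x=2
  b=-2, x=2
  b=-2, x=-14

Final answer: -14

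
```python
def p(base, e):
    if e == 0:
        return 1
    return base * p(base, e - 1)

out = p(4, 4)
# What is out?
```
Call trace:
p(base=4, e=4)
  p(base=4, e=3)
    p(base=4, e=2)
      p(base=4, e=1)
        p(base=4, e=0)
        -> return 1
      -> return 4
    -> return 16
  -> return 64
-> return 256

Final answer: 256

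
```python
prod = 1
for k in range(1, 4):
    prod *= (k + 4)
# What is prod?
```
Trace:
  prod=1
  prod=5, k=1
  prod=30, k=2
  prod=210, k=3

Final answer: 210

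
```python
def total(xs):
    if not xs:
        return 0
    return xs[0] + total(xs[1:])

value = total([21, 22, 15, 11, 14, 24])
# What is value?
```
Call trace:
total(xs=[21, 22, 15, 11, 14, 24])
  total(xs=[22, 15, 11, 14, 24])
    total(xs=[15, 11, 14, 24])
      total(xs=[11, 14, 24])
        total(xs=[14, 24])
          total(xs=[24])
            total(xs=[])
            -> return 0
          -> return 24
        -> return 38
      -> return 49
    -> return 64
  -> return 86
-> return 107

Final answer: 107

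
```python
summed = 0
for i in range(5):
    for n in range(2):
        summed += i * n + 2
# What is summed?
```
Trace:
  summed=0
  summed=2, i=0, n=0
  summed=4, i=0, n=1
  summed=6, i=1, n=0
  summed=9, i=1, n=1
  summed=11, i=2, n=0
  summed=15, i=2, n=1
  summed=17, i=3, n=0
  summed=22, i=3, n=1
  summed=24, i=4, n=0
  summed=30, i=4, n=1

Final answer: 30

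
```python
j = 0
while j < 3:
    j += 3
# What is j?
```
Trace:
  j=0
  j=3

Final answer: 3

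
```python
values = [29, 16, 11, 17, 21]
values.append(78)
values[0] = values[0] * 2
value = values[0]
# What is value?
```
Trace:
  values=[29, 16, 11, 17, 21]
  values=[29, 16, 11, 17, 21, 78]
  values=[58, 16, 11, 17, 21, 78]
  values=[58, 16, 11, 17, 21, 78], value=58

Final answer: 58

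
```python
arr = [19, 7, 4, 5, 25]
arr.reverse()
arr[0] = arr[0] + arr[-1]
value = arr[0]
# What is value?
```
Trace:
  arr=[19, 7, 4, 5, 25]
  arr=[25, 5, 4, 7, 19]
  arr=[44, 5, 4, 7, 19]
  arr=[44, 5, 4, 7, 19], value=44

Final answer: 44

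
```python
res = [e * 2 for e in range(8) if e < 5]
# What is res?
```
Trace:
  e=0
  e=1
  e=2
  e=3
  e=4
  e=5
  e=6
  e=7
  res=[0, 2, 4, 6, 8]

Final answer: [0, 2, 4, 6, 8]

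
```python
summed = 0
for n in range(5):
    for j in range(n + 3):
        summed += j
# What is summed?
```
Trace:
  summed=0
  summed=0, n=0, j=0
  summed=1, n=0, j=1
  summed=3, n=0, j=2
  summed=3, n=1, j=0
  summed=4, n=1, j=1
  summed=6, n=1, j=2
  summed=9, n=1, j=3
  summed=9, n=2, j=0
  summed=10, n=2, j=1
  summed=12, n=2, j=2
  summed=15, n=2, j=3
  summed=19, n=2, j=4
  summed=19, n=3, j=0
  summed=20, n=3, j=1
  summed=22, n=3, j=2
  summed=25, n=3, j=3
  summed=29, n=3, j=4
  summed=34, n=3, j=5
  summed=34, n=4, j=0
  summed=35, n=4, j=1
  summed=37, n=4, j=2
  summed=40, n=4, j=3
  summed=44, n=4, j=4
  summed=49, n=4, j=5
  summed=55, n=4, j=6

Final answer: 55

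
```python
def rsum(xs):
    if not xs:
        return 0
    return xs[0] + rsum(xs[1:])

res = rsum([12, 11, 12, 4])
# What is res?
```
Call trace:
rsum(xs=[12, 11, 12, 4])
  rsum(xs=[11, 12, 4])
    rsum(xs=[12, 4])
      rsum(xs=[4])
        rsum(xs=[])
        -> return 0
      -> return 4
    -> return 16
  -> return 27
-> return 39

Final answer: 39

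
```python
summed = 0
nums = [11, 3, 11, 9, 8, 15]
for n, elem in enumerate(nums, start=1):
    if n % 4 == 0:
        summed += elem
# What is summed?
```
Trace:
  summed=0
  summed=0, n=1, elem=11
  summed=0, n=2, elem=3
  summed=0, n=3, elem=11
  summed=9, n=4, elem=9
  summed=9, n=5, elem=8
  summed=9, n=6, elem=15

Final answer: 9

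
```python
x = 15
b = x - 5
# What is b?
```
Trace:
  x=15
  x=15, b=10

Final answer: 10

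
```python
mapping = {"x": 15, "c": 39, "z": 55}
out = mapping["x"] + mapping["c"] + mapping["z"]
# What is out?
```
Trace:
  mapping={'x': 15, 'c': 39, 'z': 55}
  mapping={'x': 15, 'c': 39, 'z': 55}, out=109

Final answer: 109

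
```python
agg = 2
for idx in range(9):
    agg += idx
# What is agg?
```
Trace:
  agg=2
  agg=2, idx=0
  agg=3, idx=1
  agg=5, idx=2
  agg=8, idx=3
  agg=12, idx=4
  agg=17, idx=5
  agg=23, idx=6
  agg=30, idx=7
  agg=38, idx=8

Final answer: 38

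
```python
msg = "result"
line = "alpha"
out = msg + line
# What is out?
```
Trace:
  msg='result'
  msg='result', line='alpha'
  msg='result', line='alpha', out='resultalpha'

Final answer: 'resultalpha'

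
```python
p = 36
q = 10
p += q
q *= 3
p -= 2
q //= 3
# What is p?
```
Trace:
  p=36
  p=36, q=10
  p=46, q=10
  p=46, q=30
  p=44, q=30
  p=44, q=10

Final answer: 44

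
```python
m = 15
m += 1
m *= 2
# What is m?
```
Trace:
  m=15
  m=16
  m=32

Final answer: 32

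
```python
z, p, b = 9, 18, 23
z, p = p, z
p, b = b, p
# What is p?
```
Trace:
  z=9, p=18, b=23
  z=18, p=9, b=23
  z=18, p=23, b=9

Final answer: 23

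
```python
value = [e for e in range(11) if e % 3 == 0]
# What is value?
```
Trace:
  e=0
  e=1
  e=2
  e=3
  e=4
  e=5
  e=6
  e=7
  e=8
  e=9
  e=10
  value=[0, 3, 6, 9]

Final answer: [0, 3, 6, 9]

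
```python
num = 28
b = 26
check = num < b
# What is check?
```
Trace:
  num=28
  num=28, b=26
  num=28, b=26, check=False

Final answer: False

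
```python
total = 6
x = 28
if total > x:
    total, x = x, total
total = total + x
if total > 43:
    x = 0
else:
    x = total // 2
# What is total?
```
Trace:
  total=6
  total=6, x=28
  total=6, x=28
  total=34, x=28
  total=34, x=17

Final answer: 34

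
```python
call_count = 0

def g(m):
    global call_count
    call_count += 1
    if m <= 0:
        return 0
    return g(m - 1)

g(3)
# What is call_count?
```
Call trace:
g(m=3)
  g(m=2)
    g(m=1)
      g(m=0)
      -> return 0
    -> return 0
  -> return 0
-> return 0

call_count is incremented once per call. g is entered once for each m = 3, 2, 1, 0 (the m <= 0 call returns without recursing), i.e. 3 + 1 calls.
call_count = 4

Final answer: 4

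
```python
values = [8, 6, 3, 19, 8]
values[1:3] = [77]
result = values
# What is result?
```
Trace:
  values=[8, 6, 3, 19, 8]
  values=[8, 77, 19, 8]
  values=[8, 77, 19, 8], result=[8, 77, 19, 8]

Final answer: [8, 77, 19, 8]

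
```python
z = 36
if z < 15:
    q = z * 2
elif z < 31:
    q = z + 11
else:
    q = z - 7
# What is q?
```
Trace:
  z=36
  z=36, q=29

Final answer: 29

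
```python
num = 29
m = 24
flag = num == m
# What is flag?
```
Trace:
  num=29
  num=29, m=24
  num=29, m=24, flag=False

Final answer: False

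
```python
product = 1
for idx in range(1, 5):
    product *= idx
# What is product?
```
Trace:
  product=1
  product=1, idx=1
  product=2, idx=2
  product=6, idx=3
  product=24, idx=4

Final answer: 24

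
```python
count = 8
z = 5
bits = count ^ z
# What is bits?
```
Trace:
  count=8
  count=8, z=5
  count=8, z=5, bits=13

Final answer: 13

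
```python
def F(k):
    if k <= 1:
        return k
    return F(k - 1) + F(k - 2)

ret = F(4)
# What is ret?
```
Call trace (a repeated sub-call is expanded the first time; later identical calls just restate its return value):
F(k=4)
  F(k=3)
    F(k=2)
      F(k=1)
      -> return 1
      F(k=0)
      -> return 0
    -> return 1
    F(k=1)
    -> return 1
  -> return 2
  F(k=2) -> return 1  (same call as traced above)
-> return 3

Final answer: 3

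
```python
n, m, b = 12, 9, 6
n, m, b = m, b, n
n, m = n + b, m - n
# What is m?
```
Trace:
  n=12, m=9, b=6
  n=9, m=6, b=12
  n=21, m=-3, b=12

Final answer: -3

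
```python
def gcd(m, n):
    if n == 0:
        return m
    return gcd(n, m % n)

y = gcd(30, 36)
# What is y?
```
Call trace:
gcd(m=30, n=36)
  gcd(m=36, n=30)
    gcd(m=30, n=6)
      gcd(m=6, n=0)
      -> return 6
    -> return 6
  -> return 6
-> return 6

Final answer: 6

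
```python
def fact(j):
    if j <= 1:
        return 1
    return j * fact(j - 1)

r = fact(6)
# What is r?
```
Call trace:
fact(j=6)
  fact(j=5)
    fact(j=4)
      fact(j=3)
        fact(j=2)
          fact(j=1)
          -> return 1
        -> return 2
      -> return 6
    -> return 24
  -> return 120
-> return 720

Final answer: 720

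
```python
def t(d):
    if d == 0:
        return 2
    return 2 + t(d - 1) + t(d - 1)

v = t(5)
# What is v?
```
Call trace (a repeated sub-call is expanded the first time; later identical calls just restate its return value):
t(d=5)
  t(d=4)
    t(d=3)
      t(d=2)
        t(d=1)
          t(d=0)
          -> return 2
          t(d=0)
          -> return 2
        -> return 6
        t(d=1) -> return 6  (same call as traced above)
      -> return 14
      t(d=2) -> return 14  (same call as traced above)
    -> return 30
    t(d=3) -> return 30  (same call as traced above)
  -> return 62
  t(d=4) -> return 62  (same call as traced above)
-> return 126

Final answer: 126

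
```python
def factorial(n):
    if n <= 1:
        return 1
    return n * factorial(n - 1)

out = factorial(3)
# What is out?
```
Call trace:
factorial(n=3)
  factorial(n=2)
    factorial(n=1)
    -> return 1
  -> return 2
-> return 6

Final answer: 6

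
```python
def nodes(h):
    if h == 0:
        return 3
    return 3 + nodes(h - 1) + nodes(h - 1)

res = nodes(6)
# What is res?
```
Call trace (a repeated sub-call is expanded the first time; later identical calls just restate its return value):
nodes(h=6)
  nodes(h=5)
    nodes(h=4)
      nodes(h=3)
        nodes(h=2)
          nodes(h=1)
            nodes(h=0)
            -> return 3
            nodes(h=0)
            -> return 3
          -> return 9
          nodes(h=1) -> return 9  (same call as traced above)
        -> return 21
        nodes(h=2) -> return 21  (same call as traced above)
      -> return 45
      nodes(h=3) -> return 45  (same call as traced above)
    -> return 93
    nodes(h=4) -> return 93  (same call as traced above)
  -> return 189
  nodes(h=5) -> return 189  (same call as traced above)
-> return 381

Final answer: 381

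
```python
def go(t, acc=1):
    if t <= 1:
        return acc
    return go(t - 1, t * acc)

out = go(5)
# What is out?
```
Call trace:
go(t=5, acc=1)
  go(t=4, acc=5)
    go(t=3, acc=20)
      go(t=2, acc=60)
        go(t=1, acc=120)
        -> return 120
      -> return 120
    -> return 120
  -> return 120
-> return 120

Final answer: 120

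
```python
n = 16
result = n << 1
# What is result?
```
Trace:
  n=16
  n=16, result=32

Final answer: 32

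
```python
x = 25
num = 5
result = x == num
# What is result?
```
Trace:
  x=25
  x=25, num=5
  x=25, num=5, result=False

Final answer: False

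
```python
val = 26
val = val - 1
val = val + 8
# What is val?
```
Trace:
  val=26
  val=25
  val=33

Final answer: 33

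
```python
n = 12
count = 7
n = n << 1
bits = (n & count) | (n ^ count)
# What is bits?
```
Trace:
  n=12
  n=12, count=7
  n=24, count=7
  n=24, count=7, bits=31

Final answer: 31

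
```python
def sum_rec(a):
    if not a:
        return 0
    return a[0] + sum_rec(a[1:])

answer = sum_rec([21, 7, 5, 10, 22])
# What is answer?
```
Call trace:
sum_rec(a=[21, 7, 5, 10, 22])
  sum_rec(a=[7, 5, 10, 22])
    sum_rec(a=[5, 10, 22])
      sum_rec(a=[10, 22])
        sum_rec(a=[22])
          sum_rec(a=[])
          -> return 0
        -> return 22
      -> return 32
    -> return 37
  -> return 44
-> return 65

Final answer: 65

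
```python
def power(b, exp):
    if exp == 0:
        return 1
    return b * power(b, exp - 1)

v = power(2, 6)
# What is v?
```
Call trace:
power(b=2, exp=6)
  power(b=2, exp=5)
    power(b=2, exp=4)
      power(b=2, exp=3)
        power(b=2, exp=2)
          power(b=2, exp=1)
            power(b=2, exp=0)
            -> return 1
          -> return 2
        -> return 4
      -> return 8
    -> return 16
  -> return 32
-> return 64

Final answer: 64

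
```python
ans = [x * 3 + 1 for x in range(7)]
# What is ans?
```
Trace:
  x=0
  x=1
  x=2
  x=3
  x=4
  x=5
  x=6
  ans=[1, 4, 7, 10, 13, 16, 19]

Final answer: [1, 4, 7, 10, 13, 16, 19]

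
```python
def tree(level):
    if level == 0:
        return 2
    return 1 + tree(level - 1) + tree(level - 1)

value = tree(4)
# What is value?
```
Call trace (a repeated sub-call is expanded the first time; later identical calls just restate its return value):
tree(level=4)
  tree(level=3)
    tree(level=2)
      tree(level=1)
        tree(level=0)
        -> return 2
        tree(level=0)
        -> return 2
      -> return 5
      tree(level=1) -> return 5  (same call as traced above)
    -> return 11
    tree(level=2) -> return 11  (same call as traced above)
  -> return 23
  tree(level=3) -> return 23  (same call as traced above)
-> return 47

Final answer: 47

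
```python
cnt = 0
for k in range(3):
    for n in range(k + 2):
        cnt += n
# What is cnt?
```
Trace:
  cnt=0
  cnt=0, k=0, n=0
  cnt=1, k=0, n=1
  cnt=1, k=1, n=0
  cnt=2, k=1, n=1
  cnt=4, k=1, n=2
  cnt=4, k=2, n=0
  cnt=5, k=2, n=1
  cnt=7, k=2, n=2
  cnt=10, k=2, n=3

Final answer: 10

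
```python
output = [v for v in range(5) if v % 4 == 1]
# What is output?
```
Trace:
  v=0
  v=1
  v=2
  v=3
  v=4
  output=[1]

Final answer: [1]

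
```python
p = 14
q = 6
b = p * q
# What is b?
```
Trace:
  p=14
  p=14, q=6
  p=14, q=6, b=84

Final answer: 84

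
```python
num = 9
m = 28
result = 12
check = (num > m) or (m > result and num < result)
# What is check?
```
Trace:
  num=9
  num=9, m=28
  num=9, m=28, result=12
  num=9, m=28, result=12, check=True

Final answer: True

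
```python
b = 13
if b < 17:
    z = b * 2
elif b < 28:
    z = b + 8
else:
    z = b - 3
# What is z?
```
Trace:
  b=13
  b=13, z=26

Final answer: 26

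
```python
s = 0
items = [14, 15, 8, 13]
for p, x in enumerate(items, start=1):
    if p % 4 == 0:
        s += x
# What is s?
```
Trace:
  s=0
  s=0, p=1, x=14
  s=0, p=2, x=15
  s=0, p=3, x=8
  s=13, p=4, x=13

Final answer: 13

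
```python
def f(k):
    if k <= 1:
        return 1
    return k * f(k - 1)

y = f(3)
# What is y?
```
Call trace:
f(k=3)
  f(k=2)
    f(k=1)
    -> return 1
  -> return 2
-> return 6

Final answer: 6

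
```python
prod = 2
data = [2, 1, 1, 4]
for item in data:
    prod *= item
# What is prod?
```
Trace:
  prod=2
  prod=4, item=2
  prod=4, item=1
  prod=4, item=1
  prod=16, item=4

Final answer: 16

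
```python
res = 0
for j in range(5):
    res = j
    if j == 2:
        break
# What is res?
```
Trace:
  res=0
  res=0, j=0
  res=1, j=1
  res=2, j=2

Final answer: 2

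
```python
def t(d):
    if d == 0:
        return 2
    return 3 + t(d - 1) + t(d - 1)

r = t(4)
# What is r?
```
Call trace (a repeated sub-call is expanded the first time; later identical calls just restate its return value):
t(d=4)
  t(d=3)
    t(d=2)
      t(d=1)
        t(d=0)
        -> return 2
        t(d=0)
        -> return 2
      -> return 7
      t(d=1) -> return 7  (same call as traced above)
    -> return 17
    t(d=2) -> return 17  (same call as traced above)
  -> return 37
  t(d=3) -> return 37  (same call as traced above)
-> return 77

Final answer: 77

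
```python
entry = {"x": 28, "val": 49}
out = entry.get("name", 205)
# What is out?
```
Trace:
  entry={'x': 28, 'val': 49}
  entry={'x': 28, 'val': 49}, out=205

Final answer: 205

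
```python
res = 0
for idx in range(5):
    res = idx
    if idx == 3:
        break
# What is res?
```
Trace:
  res=0
  res=0, idx=0
  res=1, idx=1
  res=2, idx=2
  res=3, idx=3

Final answer: 3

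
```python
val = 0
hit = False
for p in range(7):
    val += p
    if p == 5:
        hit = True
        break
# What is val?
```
Trace:
  val=0
  val=0, hit=False
  val=0, hit=False, p=0
  val=1, hit=False, p=1
  val=3, hit=False, p=2
  val=6, hit=False, p=3
  val=10, hit=False, p=4
  val=15, hit=True, p=5

Final answer: 15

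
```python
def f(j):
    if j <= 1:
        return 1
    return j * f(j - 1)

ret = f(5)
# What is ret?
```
Call trace:
f(j=5)
  f(j=4)
    f(j=3)
      f(j=2)
        f(j=1)
        -> return 1
      -> return 2
    -> return 6
  -> return 24
-> return 120

Final answer: 120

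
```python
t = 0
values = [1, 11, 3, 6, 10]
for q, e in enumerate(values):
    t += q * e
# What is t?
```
Trace:
  t=0
  t=0, q=0, e=1
  t=11, q=1, e=11
  t=17, q=2, e=3
  t=35, q=3, e=6
  t=75, q=4, e=10

Final answer: 75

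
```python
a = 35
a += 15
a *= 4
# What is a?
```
Trace:
  a=35
  a=50
  a=200

Final answer: 200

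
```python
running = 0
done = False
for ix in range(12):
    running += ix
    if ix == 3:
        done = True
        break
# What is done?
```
Trace:
  running=0
  running=0, done=False
  running=0, done=False, ix=0
  running=1, done=False, ix=1
  running=3, done=False, ix=2
  running=6, done=True, ix=3

Final answer: True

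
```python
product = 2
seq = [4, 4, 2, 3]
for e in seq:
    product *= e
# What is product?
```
Trace:
  product=2
  product=8, e=4
  product=32, e=4
  product=64, e=2
  product=192, e=3

Final answer: 192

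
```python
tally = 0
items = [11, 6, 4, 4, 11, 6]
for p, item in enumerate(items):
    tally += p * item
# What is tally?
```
Trace:
  tally=0
  tally=0, p=0, item=11
  tally=6, p=1, item=6
  tally=14, p=2, item=4
  tally=26, p=3, item=4
  tally=70, p=4, item=11
  tally=100, p=5, item=6

Final answer: 100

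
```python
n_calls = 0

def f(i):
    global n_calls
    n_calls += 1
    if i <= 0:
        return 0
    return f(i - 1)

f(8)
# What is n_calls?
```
Call trace:
f(i=8)
  f(i=7)
    f(i=6)
      f(i=5)
        f(i=4)
          f(i=3)
            f(i=2)
              f(i=1)
                f(i=0)
                -> return 0
              -> return 0
            -> return 0
          -> return 0
        -> return 0
      -> return 0
    -> return 0
  -> return 0
-> return 0

n_calls is incremented once per call. f is entered once for each i = 8, 7, 6, 5, 4, 3, 2, 1, 0 (the i <= 0 call returns without recursing), i.e. 8 + 1 calls.
n_calls = 9

Final answer: 9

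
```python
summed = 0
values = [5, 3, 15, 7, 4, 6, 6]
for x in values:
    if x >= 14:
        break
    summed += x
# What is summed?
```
Trace:
  summed=0
  summed=5, x=5
  summed=8, x=3
  summed=8, x=15

Final answer: 8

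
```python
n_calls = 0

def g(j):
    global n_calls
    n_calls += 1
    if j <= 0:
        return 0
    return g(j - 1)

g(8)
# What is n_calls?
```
Call trace:
g(j=8)
  g(j=7)
    g(j=6)
      g(j=5)
        g(j=4)
          g(j=3)
            g(j=2)
              g(j=1)
                g(j=0)
                -> return 0
              -> return 0
            -> return 0
          -> return 0
        -> return 0
      -> return 0
    -> return 0
  -> return 0
-> return 0

n_calls is incremented once per call. g is entered once for each j = 8, 7, 6, 5, 4, 3, 2, 1, 0 (the j <= 0 call returns without recursing), i.e. 8 + 1 calls.
n_calls = 9

Final answer: 9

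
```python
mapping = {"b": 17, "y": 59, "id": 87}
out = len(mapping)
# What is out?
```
Trace:
  mapping={'b': 17, 'y': 59, 'id': 87}
  mapping={'b': 17, 'y': 59, 'id': 87}, out=3

Final answer: 3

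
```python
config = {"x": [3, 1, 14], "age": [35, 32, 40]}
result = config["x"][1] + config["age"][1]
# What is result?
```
Trace:
  config={'x': [3, 1, 14], 'age': [35, 32, 40]}
  config={'x': [3, 1, 14], 'age': [35, 32, 40]}, result=33

Final answer: 33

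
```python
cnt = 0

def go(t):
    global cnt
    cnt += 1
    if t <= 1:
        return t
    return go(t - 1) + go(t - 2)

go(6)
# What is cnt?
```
Call trace (a repeated sub-call is expanded the first time; later identical calls just restate its return value):
go(t=6)
  go(t=5)
    go(t=4)
      go(t=3)
        go(t=2)
          go(t=1)
          -> return 1
          go(t=0)
          -> return 0
        -> return 1
        go(t=1)
        -> return 1
      -> return 2
      go(t=2) -> return 1  (same call as traced above)
    -> return 3
    go(t=3) -> return 2  (same call as traced above)
  -> return 5
  go(t=4) -> return 3  (same call as traced above)
-> return 8

cnt is incremented once per call, so count the calls in each subtree. Let C(t) = number of calls made by go(t).
C(0) = C(1) = 1 (base case, no recursion); C(t) = 1 + C(t - 1) + C(t - 2) otherwise.
C(2) = 1 + C(1) + C(0) = 1 + 1 + 1 = 3
C(3) = 1 + C(2) + C(1) = 1 + 3 + 1 = 5
C(4) = 1 + C(3) + C(2) = 1 + 5 + 3 = 9
C(5) = 1 + C(4) + C(3) = 1 + 9 + 5 = 15
C(6) = 1 + C(5) + C(4) = 1 + 15 + 9 = 25
cnt = C(6) = 25

Final answer: 25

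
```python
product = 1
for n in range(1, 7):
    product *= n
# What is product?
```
Trace:
  product=1
  product=1, n=1
  product=2, n=2
  product=6, n=3
  product=24, n=4
  product=120, n=5
  product=720, n=6

Final answer: 720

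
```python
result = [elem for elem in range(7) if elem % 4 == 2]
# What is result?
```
Trace:
  elem=0
  elem=1
  elem=2
  elem=3
  elem=4
  elem=5
  elem=6
  result=[2, 6]

Final answer: [2, 6]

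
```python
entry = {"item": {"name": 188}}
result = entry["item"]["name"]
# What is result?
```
Trace:
  entry={'item': {'name': 188}}
  entry={'item': {'name': 188}}, result=188

Final answer: 188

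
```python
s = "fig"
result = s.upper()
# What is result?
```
Trace:
  s='fig'
  s='fig', result='FIG'

Final answer: 'FIG'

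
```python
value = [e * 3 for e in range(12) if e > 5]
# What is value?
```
Trace:
  e=0
  e=1
  e=2
  e=3
  e=4
  e=5
  e=6
  e=7
  e=8
  e=9
  e=10
  e=11
  value=[18, 21, 24, 27, 30, 33]

Final answer: [18, 21, 24, 27, 30, 33]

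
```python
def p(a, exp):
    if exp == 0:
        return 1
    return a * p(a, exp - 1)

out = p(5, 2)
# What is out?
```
Call trace:
p(a=5, exp=2)
  p(a=5, exp=1)
    p(a=5, exp=0)
    -> return 1
  -> return 5
-> return 25

Final answer: 25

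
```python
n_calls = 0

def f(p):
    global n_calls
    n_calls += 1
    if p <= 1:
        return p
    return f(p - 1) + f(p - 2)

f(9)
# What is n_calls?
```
Call trace (a repeated sub-call is expanded the first time; later identical calls just restate its return value):
f(p=9)
  f(p=8)
    f(p=7)
      f(p=6)
        f(p=5)
          f(p=4)
            f(p=3)
              f(p=2)
                f(p=1)
                -> return 1
                f(p=0)
                -> return 0
              -> return 1
              f(p=1)
              -> return 1
            -> return 2
            f(p=2) -> return 1  (same call as traced above)
          -> return 3
          f(p=3) -> return 2  (same call as traced above)
        -> return 5
        f(p=4) -> return 3  (same call as traced above)
      -> return 8
      f(p=5) -> return 5  (same call as traced above)
    -> return 13
    f(p=6) -> return 8  (same call as traced above)
  -> return 21
  f(p=7) -> return 13  (same call as traced above)
-> return 34

n_calls is incremented once per call, so count the calls in each subtree. Let C(p) = number of calls made by f(p).
C(0) = C(1) = 1 (base case, no recursion); C(p) = 1 + C(p - 1) + C(p - 2) otherwise.
C(2) = 1 + C(1) + C(0) = 1 + 1 + 1 = 3
C(3) = 1 + C(2) + C(1) = 1 + 3 + 1 = 5
C(4) = 1 + C(3) + C(2) = 1 + 5 + 3 = 9
C(5) = 1 + C(4) + C(3) = 1 + 9 + 5 = 15
C(6) = 1 + C(5) + C(4) = 1 + 15 + 9 = 25
C(7) = 1 + C(6) + C(5) = 1 + 25 + 15 = 41
C(8) = 1 + C(7) + C(6) = 1 + 41 + 25 = 67
C(9) = 1 + C(8) + C(7) = 1 + 67 + 41 = 109
n_calls = C(9) = 109

Final answer: 109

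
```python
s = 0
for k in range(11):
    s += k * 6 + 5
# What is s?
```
Trace:
  s=0
  s=5, k=0
  s=16, k=1
  s=33, k=2
  s=56, k=3
  s=85, k=4
  s=120, k=5
  s=161, k=6
  s=208, k=7
  s=261, k=8
  s=320, k=9
  s=385, k=10

Final answer: 385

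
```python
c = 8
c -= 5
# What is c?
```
Trace:
  c=8
  c=3

Final answer: 3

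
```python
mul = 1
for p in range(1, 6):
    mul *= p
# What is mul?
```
Trace:
  mul=1
  mul=1, p=1
  mul=2, p=2
  mul=6, p=3
  mul=24, p=4
  mul=120, p=5

Final answer: 120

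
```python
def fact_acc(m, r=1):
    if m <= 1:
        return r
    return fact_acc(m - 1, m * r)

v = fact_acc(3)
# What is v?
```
Call trace:
fact_acc(m=3, r=1)
  fact_acc(m=2, r=3)
    fact_acc(m=1, r=6)
    -> return 6
  -> return 6
-> return 6

Final answer: 6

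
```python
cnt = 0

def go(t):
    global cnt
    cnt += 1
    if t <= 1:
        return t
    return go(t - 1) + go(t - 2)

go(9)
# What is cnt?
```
Call trace (a repeated sub-call is expanded the first time; later identical calls just restate its return value):
go(t=9)
  go(t=8)
    go(t=7)
      go(t=6)
        go(t=5)
          go(t=4)
            go(t=3)
              go(t=2)
                go(t=1)
                -> return 1
                go(t=0)
                -> return 0
              -> return 1
              go(t=1)
              -> return 1
            -> return 2
            go(t=2) -> return 1  (same call as traced above)
          -> return 3
          go(t=3) -> return 2  (same call as traced above)
        -> return 5
        go(t=4) -> return 3  (same call as traced above)
      -> return 8
      go(t=5) -> return 5  (same call as traced above)
    -> return 13
    go(t=6) -> return 8  (same call as traced above)
  -> return 21
  go(t=7) -> return 13  (same call as traced above)
-> return 34

cnt is incremented once per call, so count the calls in each subtree. Let C(t) = number of calls made by go(t).
C(0) = C(1) = 1 (base case, no recursion); C(t) = 1 + C(t - 1) + C(t - 2) otherwise.
C(2) = 1 + C(1) + C(0) = 1 + 1 + 1 = 3
C(3) = 1 + C(2) + C(1) = 1 + 3 + 1 = 5
C(4) = 1 + C(3) + C(2) = 1 + 5 + 3 = 9
C(5) = 1 + C(4) + C(3) = 1 + 9 + 5 = 15
C(6) = 1 + C(5) + C(4) = 1 + 15 + 9 = 25
C(7) = 1 + C(6) + C(5) = 1 + 25 + 15 = 41
C(8) = 1 + C(7) + C(6) = 1 + 41 + 25 = 67
C(9) = 1 + C(8) + C(7) = 1 + 67 + 41 = 109
cnt = C(9) = 109

Final answer: 109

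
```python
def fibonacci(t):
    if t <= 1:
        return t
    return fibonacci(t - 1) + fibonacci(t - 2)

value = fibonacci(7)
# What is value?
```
Call trace (a repeated sub-call is expanded the first time; later identical calls just restate its return value):
fibonacci(t=7)
  fibonacci(t=6)
    fibonacci(t=5)
      fibonacci(t=4)
        fibonacci(t=3)
          fibonacci(t=2)
            fibonacci(t=1)
            -> return 1
            fibonacci(t=0)
            -> return 0
          -> return 1
          fibonacci(t=1)
          -> return 1
        -> return 2
        fibonacci(t=2) -> return 1  (same call as traced above)
      -> return 3
      fibonacci(t=3) -> return 2  (same call as traced above)
    -> return 5
    fibonacci(t=4) -> return 3  (same call as traced above)
  -> return 8
  fibonacci(t=5) -> return 5  (same call as traced above)
-> return 13

Final answer: 13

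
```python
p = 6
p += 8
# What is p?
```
Trace:
  p=6
  p=14

Final answer: 14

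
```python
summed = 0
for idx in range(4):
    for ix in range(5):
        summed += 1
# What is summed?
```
Trace:
  summed=0
  summed=1, idx=0, ix=0
  summed=2, idx=0, ix=1
  summed=3, idx=0, ix=2
  summed=4, idx=0, ix=3
  summed=5, idx=0, ix=4
  summed=6, idx=1, ix=0
  summed=7, idx=1, ix=1
  summed=8, idx=1, ix=2
  summed=9, idx=1, ix=3
  summed=10, idx=1, ix=4
  summed=11, idx=2, ix=0
  summed=12, idx=2, ix=1
  summed=13, idx=2, ix=2
  summed=14, idx=2, ix=3
  summed=15, idx=2, ix=4
  summed=16, idx=3, ix=0
  summed=17, idx=3, ix=1
  summed=18, idx=3, ix=2
  summed=19, idx=3, ix=3
  summed=20, idx=3, ix=4

Final answer: 20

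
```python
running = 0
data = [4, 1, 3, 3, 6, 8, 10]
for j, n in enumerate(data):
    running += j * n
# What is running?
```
Trace:
  running=0
  running=0, j=0, n=4
  running=1, j=1, n=1
  running=7, j=2, n=3
  running=16, j=3, n=3
  running=40, j=4, n=6
  running=80, j=5, n=8
  running=140, j=6, n=10

Final answer: 140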